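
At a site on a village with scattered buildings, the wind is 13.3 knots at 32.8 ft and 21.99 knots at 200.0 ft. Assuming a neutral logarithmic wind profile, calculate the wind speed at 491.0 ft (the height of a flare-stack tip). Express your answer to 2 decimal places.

26.31 knots

Log law: V ∝ ln(z/z₀). From the pair, with r = V₁/V₂ = 0.60482,
ln z₀ = (ln z₁ − r·ln z₂)/(1 − r) = (3.4904 − 0.60482×5.2983)/0.39518 = 0.7235 → z₀ = 2.062 ft
V₃ = V₁ · ln(z₃/z₀)/ln(z₁/z₀) = 13.3 × 5.4730/2.7670 = 26.3070 knots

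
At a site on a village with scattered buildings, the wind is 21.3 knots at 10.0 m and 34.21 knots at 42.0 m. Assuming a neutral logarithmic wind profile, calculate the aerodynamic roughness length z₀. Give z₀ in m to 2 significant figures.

z₀ ≈ 0.94 m

Log law: V(z) ∝ ln(z/z₀). With r = V₁/V₂ = 21.3/34.21 = 0.62262,
r · ln(z₂/z₀) = ln(z₁/z₀) ⇒ ln z₀ = (ln z₁ − r·ln z₂)/(1 − r)
ln z₀ = (2.30259 − 0.62262×3.73767) / 0.37738 = -0.0651
z₀ = exp(-0.0651) = 0.9369 m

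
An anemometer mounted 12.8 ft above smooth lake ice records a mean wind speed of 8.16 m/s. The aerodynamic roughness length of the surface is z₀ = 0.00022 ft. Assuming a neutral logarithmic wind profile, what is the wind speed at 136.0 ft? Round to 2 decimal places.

Log law: V(z) ∝ ln(z/z₀), so V₂/V₁ = ln(z₂/z₀) / ln(z₁/z₀).
ln(136.0/0.00022) = 13.3345, ln(12.8/0.00022) = 10.9713
V₂ = 8.16 × 13.3345/10.9713 = 8.16 × 1.2154 = 9.9177 m/s

9.92 m/s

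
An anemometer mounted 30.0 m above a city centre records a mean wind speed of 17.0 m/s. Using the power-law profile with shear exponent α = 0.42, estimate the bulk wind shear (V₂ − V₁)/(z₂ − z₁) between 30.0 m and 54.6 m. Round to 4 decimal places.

Power law: V₂ = V₁ · (z₂/z₁)^α = 17.0 × (1.8200)^0.42 = 21.8614 m/s
ΔV/Δz = (21.8614 − 17.0)/(54.6 − 30.0) = 4.8614/24.6000 = 0.19762 m/s/m

0.1976 m/s/m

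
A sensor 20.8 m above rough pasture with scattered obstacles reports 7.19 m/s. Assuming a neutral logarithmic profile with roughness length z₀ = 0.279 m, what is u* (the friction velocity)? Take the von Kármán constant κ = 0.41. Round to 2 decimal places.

Log law: V(z) = (u*/κ) · ln(z/z₀) ⇒ u* = κ · V / ln(z/z₀)
u* = 0.41 × 7.19 / ln(20.8/0.279) = 0.41 × 7.19 / 4.3115
   = 2.9479 / 4.3115 = 0.6837 m/s

u* ≈ 0.68 m/s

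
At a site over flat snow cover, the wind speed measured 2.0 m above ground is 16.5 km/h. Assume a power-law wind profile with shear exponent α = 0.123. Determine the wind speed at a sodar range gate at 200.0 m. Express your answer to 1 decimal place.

29.1 km/h

Power-law profile: V₂ = V₁ · (z₂/z₁)^α
V₂ = 16.5 × (200.0/2.0)^0.123 = 16.5 × (100.0000)^0.123
    = 16.5 × 1.7620 = 29.0726 km/h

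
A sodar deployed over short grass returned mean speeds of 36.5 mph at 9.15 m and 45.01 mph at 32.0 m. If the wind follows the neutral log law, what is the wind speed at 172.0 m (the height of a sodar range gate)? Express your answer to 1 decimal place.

56.4 mph

Log law: V ∝ ln(z/z₀). From the pair, with r = V₁/V₂ = 0.81093,
ln z₀ = (ln z₁ − r·ln z₂)/(1 − r) = (2.2138 − 0.81093×3.4657)/0.18907 = -3.1561 → z₀ = 0.04259 m
V₃ = V₁ · ln(z₃/z₀)/ln(z₁/z₀) = 36.5 × 8.3036/5.3698 = 56.4413 mph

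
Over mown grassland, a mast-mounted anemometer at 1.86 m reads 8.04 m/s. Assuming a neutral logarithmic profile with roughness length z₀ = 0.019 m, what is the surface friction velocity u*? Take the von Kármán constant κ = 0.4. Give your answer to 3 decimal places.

u* ≈ 0.702 m/s

Log law: V(z) = (u*/κ) · ln(z/z₀) ⇒ u* = κ · V / ln(z/z₀)
u* = 0.4 × 8.04 / ln(1.86/0.019) = 0.4 × 8.04 / 4.5839
   = 3.2160 / 4.5839 = 0.7016 m/s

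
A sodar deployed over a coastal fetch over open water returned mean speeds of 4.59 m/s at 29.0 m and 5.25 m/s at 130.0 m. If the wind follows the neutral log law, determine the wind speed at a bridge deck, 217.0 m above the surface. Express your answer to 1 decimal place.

Log law: V ∝ ln(z/z₀). From the pair, with r = V₁/V₂ = 0.87429,
ln z₀ = (ln z₁ − r·ln z₂)/(1 − r) = (3.3673 − 0.87429×4.8675)/0.12571 = -7.0662 → z₀ = 0.0008535 m
V₃ = V₁ · ln(z₃/z₀)/ln(z₁/z₀) = 4.59 × 12.4461/10.4335 = 5.4754 m/s

5.5 m/s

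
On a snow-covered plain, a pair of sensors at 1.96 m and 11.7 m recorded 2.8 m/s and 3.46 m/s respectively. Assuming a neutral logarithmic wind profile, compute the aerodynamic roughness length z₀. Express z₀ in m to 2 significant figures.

z₀ ≈ 0.0010 m

Log law: V(z) ∝ ln(z/z₀). With r = V₁/V₂ = 2.8/3.46 = 0.80925,
r · ln(z₂/z₀) = ln(z₁/z₀) ⇒ ln z₀ = (ln z₁ − r·ln z₂)/(1 − r)
ln z₀ = (0.67294 − 0.80925×2.45959) / 0.19075 = -6.9068
z₀ = exp(-6.9068) = 0.001001 m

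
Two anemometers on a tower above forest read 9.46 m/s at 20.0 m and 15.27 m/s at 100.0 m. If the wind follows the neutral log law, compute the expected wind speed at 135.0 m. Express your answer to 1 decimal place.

Log law: V ∝ ln(z/z₀). From the pair, with r = V₁/V₂ = 0.61952,
ln z₀ = (ln z₁ − r·ln z₂)/(1 − r) = (2.9957 − 0.61952×4.6052)/0.38048 = 0.3752 → z₀ = 1.455 m
V₃ = V₁ · ln(z₃/z₀)/ln(z₁/z₀) = 9.46 × 4.5301/2.6205 = 16.3534 m/s

16.4 m/s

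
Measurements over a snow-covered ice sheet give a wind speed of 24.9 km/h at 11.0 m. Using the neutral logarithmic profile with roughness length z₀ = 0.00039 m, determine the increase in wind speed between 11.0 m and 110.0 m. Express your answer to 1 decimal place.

Log law: V₂ = V₁ · ln(z₂/z₀)/ln(z₁/z₀) = 24.9 × 12.5498/10.2473 = 30.4951 km/h
ΔV = 30.4951 − 24.9 = 5.5951 km/h

5.6 km/h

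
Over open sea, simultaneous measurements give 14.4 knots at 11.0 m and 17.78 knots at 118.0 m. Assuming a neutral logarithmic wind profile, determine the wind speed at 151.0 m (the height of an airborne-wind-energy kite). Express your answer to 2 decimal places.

18.13 knots

Log law: V ∝ ln(z/z₀). From the pair, with r = V₁/V₂ = 0.80990,
ln z₀ = (ln z₁ − r·ln z₂)/(1 − r) = (2.3979 − 0.80990×4.7707)/0.19010 = -7.7110 → z₀ = 0.0004479 m
V₃ = V₁ · ln(z₃/z₀)/ln(z₁/z₀) = 14.4 × 12.7283/10.1089 = 18.1313 knots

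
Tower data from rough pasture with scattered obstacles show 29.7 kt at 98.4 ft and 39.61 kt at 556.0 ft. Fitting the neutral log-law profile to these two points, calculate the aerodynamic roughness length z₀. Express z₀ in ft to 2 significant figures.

z₀ ≈ 0.55 ft

Log law: V(z) ∝ ln(z/z₀). With r = V₁/V₂ = 29.7/39.61 = 0.74981,
r · ln(z₂/z₀) = ln(z₁/z₀) ⇒ ln z₀ = (ln z₁ − r·ln z₂)/(1 − r)
ln z₀ = (4.58904 − 0.74981×6.32077) / 0.25019 = -0.6009
z₀ = exp(-0.6009) = 0.5483 ft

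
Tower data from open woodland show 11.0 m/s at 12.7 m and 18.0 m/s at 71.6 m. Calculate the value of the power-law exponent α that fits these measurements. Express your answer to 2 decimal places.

α ≈ 0.28

Power law: V₂/V₁ = (z₂/z₁)^α ⇒ α = ln(V₂/V₁) / ln(z₂/z₁)
α = ln(18.0/11.0) / ln(71.6/12.7) = ln(1.6364) / ln(5.6378)
  = 0.49248 / 1.72949 = 0.28475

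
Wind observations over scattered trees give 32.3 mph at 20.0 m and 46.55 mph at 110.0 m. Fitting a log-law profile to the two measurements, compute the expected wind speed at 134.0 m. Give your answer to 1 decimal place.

Log law: V ∝ ln(z/z₀). From the pair, with r = V₁/V₂ = 0.69388,
ln z₀ = (ln z₁ − r·ln z₂)/(1 − r) = (2.9957 − 0.69388×4.7005)/0.30612 = -0.8684 → z₀ = 0.4196 m
V₃ = V₁ · ln(z₃/z₀)/ln(z₁/z₀) = 32.3 × 5.7662/3.8641 = 48.1997 mph

48.2 mph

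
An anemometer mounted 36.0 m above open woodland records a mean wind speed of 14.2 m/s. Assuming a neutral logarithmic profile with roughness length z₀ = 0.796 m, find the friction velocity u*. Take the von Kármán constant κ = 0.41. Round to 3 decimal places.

u* ≈ 1.527 m/s

Log law: V(z) = (u*/κ) · ln(z/z₀) ⇒ u* = κ · V / ln(z/z₀)
u* = 0.41 × 14.2 / ln(36.0/0.796) = 0.41 × 14.2 / 3.8117
   = 5.8220 / 3.8117 = 1.5274 m/s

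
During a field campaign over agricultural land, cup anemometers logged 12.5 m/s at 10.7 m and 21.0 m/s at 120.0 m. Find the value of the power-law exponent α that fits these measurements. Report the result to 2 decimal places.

α ≈ 0.21

Power law: V₂/V₁ = (z₂/z₁)^α ⇒ α = ln(V₂/V₁) / ln(z₂/z₁)
α = ln(21.0/12.5) / ln(120.0/10.7) = ln(1.6800) / ln(11.2150)
  = 0.51879 / 2.41725 = 0.21462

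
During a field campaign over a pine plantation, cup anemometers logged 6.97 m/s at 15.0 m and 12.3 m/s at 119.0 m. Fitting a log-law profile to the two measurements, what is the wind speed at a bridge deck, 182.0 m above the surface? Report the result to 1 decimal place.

13.4 m/s

Log law: V ∝ ln(z/z₀). From the pair, with r = V₁/V₂ = 0.56667,
ln z₀ = (ln z₁ − r·ln z₂)/(1 − r) = (2.7081 − 0.56667×4.7791)/0.43333 = -0.0003 → z₀ = 0.9997 m
V₃ = V₁ · ln(z₃/z₀)/ln(z₁/z₀) = 6.97 × 5.2043/2.7083 = 13.3935 m/s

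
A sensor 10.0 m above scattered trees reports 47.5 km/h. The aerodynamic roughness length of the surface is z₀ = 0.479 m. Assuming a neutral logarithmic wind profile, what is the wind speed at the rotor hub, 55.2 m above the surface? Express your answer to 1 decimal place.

Log law: V(z) ∝ ln(z/z₀), so V₂/V₁ = ln(z₂/z₀) / ln(z₁/z₀).
ln(55.2/0.479) = 4.7470, ln(10.0/0.479) = 3.0386
V₂ = 47.5 × 4.7470/3.0386 = 47.5 × 1.5622 = 74.2054 km/h

74.2 km/h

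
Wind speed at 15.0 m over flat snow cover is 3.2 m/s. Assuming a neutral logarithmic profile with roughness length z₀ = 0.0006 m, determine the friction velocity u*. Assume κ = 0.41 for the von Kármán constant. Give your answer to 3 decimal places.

Log law: V(z) = (u*/κ) · ln(z/z₀) ⇒ u* = κ · V / ln(z/z₀)
u* = 0.41 × 3.2 / ln(15.0/0.0006) = 0.41 × 3.2 / 10.1266
   = 1.3120 / 10.1266 = 0.1296 m/s

u* ≈ 0.130 m/s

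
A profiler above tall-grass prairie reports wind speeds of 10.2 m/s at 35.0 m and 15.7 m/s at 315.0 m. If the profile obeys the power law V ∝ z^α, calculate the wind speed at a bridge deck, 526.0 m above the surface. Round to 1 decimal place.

17.4 m/s

First find α: α = ln(V₂/V₁)/ln(z₂/z₁) = ln(15.7/10.2)/ln(315.0/35.0) = 0.43127/2.19722 = 0.1963
Extrapolate from 315.0 m to 526.0 m: V₃ = 15.7 × (526.0/315.0)^0.1963 = 15.7 × 1.1059 = 17.3623 m/s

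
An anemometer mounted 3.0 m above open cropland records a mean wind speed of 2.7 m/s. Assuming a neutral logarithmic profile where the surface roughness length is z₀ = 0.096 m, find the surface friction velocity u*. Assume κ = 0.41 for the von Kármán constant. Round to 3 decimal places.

Log law: V(z) = (u*/κ) · ln(z/z₀) ⇒ u* = κ · V / ln(z/z₀)
u* = 0.41 × 2.7 / ln(3.0/0.096) = 0.41 × 2.7 / 3.4420
   = 1.1070 / 3.4420 = 0.3216 m/s

u* ≈ 0.322 m/s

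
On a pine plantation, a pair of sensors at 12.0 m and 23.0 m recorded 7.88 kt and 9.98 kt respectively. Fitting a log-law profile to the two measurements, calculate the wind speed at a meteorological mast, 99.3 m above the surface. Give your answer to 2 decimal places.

14.70 kt

Log law: V ∝ ln(z/z₀). From the pair, with r = V₁/V₂ = 0.78958,
ln z₀ = (ln z₁ − r·ln z₂)/(1 − r) = (2.4849 − 0.78958×3.1355)/0.21042 = 0.0437 → z₀ = 1.045 m
V₃ = V₁ · ln(z₃/z₀)/ln(z₁/z₀) = 7.88 × 4.5545/2.4413 = 14.7012 kt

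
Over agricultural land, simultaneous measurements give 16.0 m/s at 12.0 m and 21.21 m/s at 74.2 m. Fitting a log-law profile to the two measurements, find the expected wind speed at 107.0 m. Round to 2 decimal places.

Log law: V ∝ ln(z/z₀). From the pair, with r = V₁/V₂ = 0.75436,
ln z₀ = (ln z₁ − r·ln z₂)/(1 − r) = (2.4849 − 0.75436×4.3068)/0.24564 = -3.1100 → z₀ = 0.04460 m
V₃ = V₁ · ln(z₃/z₀)/ln(z₁/z₀) = 16.0 × 7.7829/5.5950 = 22.2568 m/s

22.26 m/s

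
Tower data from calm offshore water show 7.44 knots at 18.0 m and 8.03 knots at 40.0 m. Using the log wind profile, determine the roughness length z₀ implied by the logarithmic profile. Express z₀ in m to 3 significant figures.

z₀ ≈ 0.000762 m

Log law: V(z) ∝ ln(z/z₀). With r = V₁/V₂ = 7.44/8.03 = 0.92653,
r · ln(z₂/z₀) = ln(z₁/z₀) ⇒ ln z₀ = (ln z₁ − r·ln z₂)/(1 − r)
ln z₀ = (2.89037 − 0.92653×3.68888) / 0.07347 = -7.1789
z₀ = exp(-7.1789) = 0.0007625 m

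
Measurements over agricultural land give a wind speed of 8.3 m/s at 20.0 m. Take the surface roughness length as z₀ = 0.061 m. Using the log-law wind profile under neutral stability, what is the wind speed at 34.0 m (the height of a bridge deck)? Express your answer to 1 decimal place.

Log law: V(z) ∝ ln(z/z₀), so V₂/V₁ = ln(z₂/z₀) / ln(z₁/z₀).
ln(34.0/0.061) = 6.3232, ln(20.0/0.061) = 5.7926
V₂ = 8.3 × 6.3232/5.7926 = 8.3 × 1.0916 = 9.0603 m/s

9.1 m/s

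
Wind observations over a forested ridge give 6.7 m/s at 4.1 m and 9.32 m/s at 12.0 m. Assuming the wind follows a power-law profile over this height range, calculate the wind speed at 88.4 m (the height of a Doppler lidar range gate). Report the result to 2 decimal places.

First find α: α = ln(V₂/V₁)/ln(z₂/z₁) = ln(9.32/6.7)/ln(12.0/4.1) = 0.33006/1.07392 = 0.3073
Extrapolate from 12.0 m to 88.4 m: V₃ = 9.32 × (88.4/12.0)^0.3073 = 9.32 × 1.8473 = 17.2171 m/s

17.22 m/s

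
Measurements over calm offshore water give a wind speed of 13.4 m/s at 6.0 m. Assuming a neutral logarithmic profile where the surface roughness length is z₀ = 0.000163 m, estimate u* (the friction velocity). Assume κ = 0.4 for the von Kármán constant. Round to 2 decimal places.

u* ≈ 0.51 m/s

Log law: V(z) = (u*/κ) · ln(z/z₀) ⇒ u* = κ · V / ln(z/z₀)
u* = 0.4 × 13.4 / ln(6.0/0.000163) = 0.4 × 13.4 / 10.5135
   = 5.3600 / 10.5135 = 0.5098 m/s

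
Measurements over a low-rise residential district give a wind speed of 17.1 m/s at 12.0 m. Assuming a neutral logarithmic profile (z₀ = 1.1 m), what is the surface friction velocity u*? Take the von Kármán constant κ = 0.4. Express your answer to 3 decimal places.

u* ≈ 2.862 m/s

Log law: V(z) = (u*/κ) · ln(z/z₀) ⇒ u* = κ · V / ln(z/z₀)
u* = 0.4 × 17.1 / ln(12.0/1.1) = 0.4 × 17.1 / 2.3896
   = 6.8400 / 2.3896 = 2.8624 m/s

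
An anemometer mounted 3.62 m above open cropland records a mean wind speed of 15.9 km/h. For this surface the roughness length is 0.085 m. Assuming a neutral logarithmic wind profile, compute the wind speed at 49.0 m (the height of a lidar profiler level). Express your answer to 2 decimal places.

26.94 km/h

Log law: V(z) ∝ ln(z/z₀), so V₂/V₁ = ln(z₂/z₀) / ln(z₁/z₀).
ln(49.0/0.085) = 6.3569, ln(3.62/0.085) = 3.7516
V₂ = 15.9 × 6.3569/3.7516 = 15.9 × 1.6945 = 26.9420 km/h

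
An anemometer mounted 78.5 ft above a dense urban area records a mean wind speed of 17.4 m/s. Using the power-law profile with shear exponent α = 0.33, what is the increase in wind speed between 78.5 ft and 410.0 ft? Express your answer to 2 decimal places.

12.62 m/s

Power law: V₂ = V₁ · (z₂/z₁)^α = 17.4 × (5.2229)^0.33 = 30.0235 m/s
ΔV = 30.0235 − 17.4 = 12.6235 m/s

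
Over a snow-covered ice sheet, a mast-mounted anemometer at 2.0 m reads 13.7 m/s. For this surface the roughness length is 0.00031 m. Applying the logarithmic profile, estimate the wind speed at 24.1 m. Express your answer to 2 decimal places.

17.59 m/s

Log law: V(z) ∝ ln(z/z₀), so V₂/V₁ = ln(z₂/z₀) / ln(z₁/z₀).
ln(24.1/0.00031) = 11.2612, ln(2.0/0.00031) = 8.7721
V₂ = 13.7 × 11.2612/8.7721 = 13.7 × 1.2837 = 17.5874 m/s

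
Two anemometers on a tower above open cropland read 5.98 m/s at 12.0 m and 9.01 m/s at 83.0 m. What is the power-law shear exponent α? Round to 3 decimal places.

Power law: V₂/V₁ = (z₂/z₁)^α ⇒ α = ln(V₂/V₁) / ln(z₂/z₁)
α = ln(9.01/5.98) / ln(83.0/12.0) = ln(1.5067) / ln(6.9167)
  = 0.40991 / 1.93393 = 0.21196

α ≈ 0.212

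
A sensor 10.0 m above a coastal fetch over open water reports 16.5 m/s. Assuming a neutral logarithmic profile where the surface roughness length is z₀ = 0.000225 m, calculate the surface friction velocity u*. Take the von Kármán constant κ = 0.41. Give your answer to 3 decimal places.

Log law: V(z) = (u*/κ) · ln(z/z₀) ⇒ u* = κ · V / ln(z/z₀)
u* = 0.41 × 16.5 / ln(10.0/0.000225) = 0.41 × 16.5 / 10.7020
   = 6.7650 / 10.7020 = 0.6321 m/s

u* ≈ 0.632 m/s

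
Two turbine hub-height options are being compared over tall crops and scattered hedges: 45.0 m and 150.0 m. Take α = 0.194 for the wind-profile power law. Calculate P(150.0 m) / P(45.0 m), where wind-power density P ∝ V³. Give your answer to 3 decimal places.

Speed ratio: V_B/V_A = (z_B/z_A)^α = (150.0/45.0)^0.194 = (3.3333)^0.194 = 1.26310
Power-density ratio: P_B/P_A = (V_B/V_A)³ = (1.26310)³ = 2.01519

2.015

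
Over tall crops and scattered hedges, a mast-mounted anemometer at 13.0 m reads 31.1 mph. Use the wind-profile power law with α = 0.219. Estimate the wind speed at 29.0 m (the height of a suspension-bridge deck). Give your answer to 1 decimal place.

Power-law profile: V₂ = V₁ · (z₂/z₁)^α
V₂ = 31.1 × (29.0/13.0)^0.219 = 31.1 × (2.2308)^0.219
    = 31.1 × 1.1921 = 37.0742 mph

37.1 mph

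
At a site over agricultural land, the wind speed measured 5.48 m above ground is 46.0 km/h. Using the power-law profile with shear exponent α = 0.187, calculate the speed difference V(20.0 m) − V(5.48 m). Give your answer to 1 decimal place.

12.6 km/h

Power law: V₂ = V₁ · (z₂/z₁)^α = 46.0 × (3.6496)^0.187 = 58.6001 km/h
ΔV = 58.6001 − 46.0 = 12.6001 km/h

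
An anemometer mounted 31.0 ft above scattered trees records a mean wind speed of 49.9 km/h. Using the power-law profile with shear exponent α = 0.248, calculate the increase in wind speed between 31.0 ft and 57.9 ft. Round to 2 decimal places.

8.36 km/h

Power law: V₂ = V₁ · (z₂/z₁)^α = 49.9 × (1.8677)^0.248 = 58.2622 km/h
ΔV = 58.2622 − 49.9 = 8.3622 km/h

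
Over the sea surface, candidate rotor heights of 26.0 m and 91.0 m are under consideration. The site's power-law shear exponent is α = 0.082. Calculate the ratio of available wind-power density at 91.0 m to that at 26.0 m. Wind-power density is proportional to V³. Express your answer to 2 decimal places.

Speed ratio: V_B/V_A = (z_B/z_A)^α = (91.0/26.0)^0.082 = (3.5000)^0.082 = 1.10819
Power-density ratio: P_B/P_A = (V_B/V_A)³ = (1.10819)³ = 1.36095

1.36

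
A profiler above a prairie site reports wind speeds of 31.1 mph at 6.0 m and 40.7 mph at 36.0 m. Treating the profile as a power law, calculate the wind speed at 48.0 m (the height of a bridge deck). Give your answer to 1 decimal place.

42.5 mph

First find α: α = ln(V₂/V₁)/ln(z₂/z₁) = ln(40.7/31.1)/ln(36.0/6.0) = 0.26902/1.79176 = 0.1501
Extrapolate from 36.0 m to 48.0 m: V₃ = 40.7 × (48.0/36.0)^0.1501 = 40.7 × 1.0441 = 42.4965 mph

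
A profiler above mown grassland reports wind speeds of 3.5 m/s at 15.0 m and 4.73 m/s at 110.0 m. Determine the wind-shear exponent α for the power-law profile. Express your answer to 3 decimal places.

α ≈ 0.151

Power law: V₂/V₁ = (z₂/z₁)^α ⇒ α = ln(V₂/V₁) / ln(z₂/z₁)
α = ln(4.73/3.5) / ln(110.0/15.0) = ln(1.3514) / ln(7.3333)
  = 0.30116 / 1.99243 = 0.15115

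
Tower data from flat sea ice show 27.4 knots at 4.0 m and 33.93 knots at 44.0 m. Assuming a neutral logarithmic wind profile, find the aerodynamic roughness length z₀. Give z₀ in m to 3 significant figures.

z₀ ≈ 0.000171 m

Log law: V(z) ∝ ln(z/z₀). With r = V₁/V₂ = 27.4/33.93 = 0.80754,
r · ln(z₂/z₀) = ln(z₁/z₀) ⇒ ln z₀ = (ln z₁ − r·ln z₂)/(1 − r)
ln z₀ = (1.38629 − 0.80754×3.78419) / 0.19246 = -8.6753
z₀ = exp(-8.6753) = 0.0001707 m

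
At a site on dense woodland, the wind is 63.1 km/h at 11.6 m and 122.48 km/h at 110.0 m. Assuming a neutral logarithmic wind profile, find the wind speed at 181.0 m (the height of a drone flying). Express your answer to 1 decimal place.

135.6 km/h

Log law: V ∝ ln(z/z₀). From the pair, with r = V₁/V₂ = 0.51519,
ln z₀ = (ln z₁ − r·ln z₂)/(1 − r) = (2.4510 − 0.51519×4.7005)/0.48481 = 0.0606 → z₀ = 1.062 m
V₃ = V₁ · ln(z₃/z₀)/ln(z₁/z₀) = 63.1 × 5.1379/2.3904 = 135.6263 km/h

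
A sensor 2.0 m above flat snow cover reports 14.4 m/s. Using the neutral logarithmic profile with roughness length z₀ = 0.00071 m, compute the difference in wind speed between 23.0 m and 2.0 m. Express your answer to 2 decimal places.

Log law: V₂ = V₁ · ln(z₂/z₀)/ln(z₁/z₀) = 14.4 × 10.3857/7.9434 = 18.8276 m/s
ΔV = 18.8276 − 14.4 = 4.4276 m/s

4.43 m/s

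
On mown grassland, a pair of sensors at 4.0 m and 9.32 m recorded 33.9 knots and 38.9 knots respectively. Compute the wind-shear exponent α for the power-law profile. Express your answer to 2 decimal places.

Power law: V₂/V₁ = (z₂/z₁)^α ⇒ α = ln(V₂/V₁) / ln(z₂/z₁)
α = ln(38.9/33.9) / ln(9.32/4.0) = ln(1.1475) / ln(2.3300)
  = 0.13758 / 0.84587 = 0.16265

α ≈ 0.16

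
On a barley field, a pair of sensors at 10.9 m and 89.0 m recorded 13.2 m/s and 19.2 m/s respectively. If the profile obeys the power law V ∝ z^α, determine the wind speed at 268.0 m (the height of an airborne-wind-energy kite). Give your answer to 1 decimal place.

First find α: α = ln(V₂/V₁)/ln(z₂/z₁) = ln(19.2/13.2)/ln(89.0/10.9) = 0.37469/2.09987 = 0.1784
Extrapolate from 89.0 m to 268.0 m: V₃ = 19.2 × (268.0/89.0)^0.1784 = 19.2 × 1.2174 = 23.3737 m/s

23.4 m/s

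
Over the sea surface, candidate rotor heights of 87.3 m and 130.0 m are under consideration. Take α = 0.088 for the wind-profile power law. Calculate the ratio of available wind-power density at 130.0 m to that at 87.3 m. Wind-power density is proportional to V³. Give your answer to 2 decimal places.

1.11

Speed ratio: V_B/V_A = (z_B/z_A)^α = (130.0/87.3)^0.088 = (1.4891)^0.088 = 1.03566
Power-density ratio: P_B/P_A = (V_B/V_A)³ = (1.03566)³ = 1.11084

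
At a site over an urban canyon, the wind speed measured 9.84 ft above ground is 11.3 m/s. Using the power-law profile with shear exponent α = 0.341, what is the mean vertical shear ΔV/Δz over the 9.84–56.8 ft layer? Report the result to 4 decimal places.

Power law: V₂ = V₁ · (z₂/z₁)^α = 11.3 × (5.7724)^0.341 = 20.5447 m/s
ΔV/Δz = (20.5447 − 11.3)/(56.8 − 9.84) = 9.2447/46.9600 = 0.19686 m/s/ft

0.1969 m/s/ft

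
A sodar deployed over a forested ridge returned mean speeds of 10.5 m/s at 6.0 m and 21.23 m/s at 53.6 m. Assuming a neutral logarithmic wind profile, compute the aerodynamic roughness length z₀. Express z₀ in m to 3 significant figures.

z₀ ≈ 0.704 m

Log law: V(z) ∝ ln(z/z₀). With r = V₁/V₂ = 10.5/21.23 = 0.49458,
r · ln(z₂/z₀) = ln(z₁/z₀) ⇒ ln z₀ = (ln z₁ − r·ln z₂)/(1 − r)
ln z₀ = (1.79176 − 0.49458×3.98155) / 0.50542 = -0.3511
z₀ = exp(-0.3511) = 0.7039 m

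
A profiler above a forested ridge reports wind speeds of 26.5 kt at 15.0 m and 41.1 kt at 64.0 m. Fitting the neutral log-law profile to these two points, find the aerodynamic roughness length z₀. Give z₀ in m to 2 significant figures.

z₀ ≈ 1.1 m

Log law: V(z) ∝ ln(z/z₀). With r = V₁/V₂ = 26.5/41.1 = 0.64477,
r · ln(z₂/z₀) = ln(z₁/z₀) ⇒ ln z₀ = (ln z₁ − r·ln z₂)/(1 − r)
ln z₀ = (2.70805 − 0.64477×4.15888) / 0.35523 = 0.0747
z₀ = exp(0.0747) = 1.078 m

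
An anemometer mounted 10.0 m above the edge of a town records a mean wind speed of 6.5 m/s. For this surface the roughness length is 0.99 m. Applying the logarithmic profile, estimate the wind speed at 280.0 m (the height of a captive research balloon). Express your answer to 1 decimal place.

15.9 m/s

Log law: V(z) ∝ ln(z/z₀), so V₂/V₁ = ln(z₂/z₀) / ln(z₁/z₀).
ln(280.0/0.99) = 5.6448, ln(10.0/0.99) = 2.3126
V₂ = 6.5 × 5.6448/2.3126 = 6.5 × 2.4409 = 15.8656 m/s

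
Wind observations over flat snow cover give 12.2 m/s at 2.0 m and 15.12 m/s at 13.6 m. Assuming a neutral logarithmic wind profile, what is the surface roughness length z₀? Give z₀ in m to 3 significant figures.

Log law: V(z) ∝ ln(z/z₀). With r = V₁/V₂ = 12.2/15.12 = 0.80688,
r · ln(z₂/z₀) = ln(z₁/z₀) ⇒ ln z₀ = (ln z₁ − r·ln z₂)/(1 − r)
ln z₀ = (0.69315 − 0.80688×2.61007) / 0.19312 = -7.3159
z₀ = exp(-7.3159) = 0.0006649 m

z₀ ≈ 0.000665 m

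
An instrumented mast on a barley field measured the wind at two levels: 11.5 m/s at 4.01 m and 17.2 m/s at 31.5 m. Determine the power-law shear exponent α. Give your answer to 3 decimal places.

α ≈ 0.195

Power law: V₂/V₁ = (z₂/z₁)^α ⇒ α = ln(V₂/V₁) / ln(z₂/z₁)
α = ln(17.2/11.5) / ln(31.5/4.01) = ln(1.4957) / ln(7.8554)
  = 0.40256 / 2.06120 = 0.19531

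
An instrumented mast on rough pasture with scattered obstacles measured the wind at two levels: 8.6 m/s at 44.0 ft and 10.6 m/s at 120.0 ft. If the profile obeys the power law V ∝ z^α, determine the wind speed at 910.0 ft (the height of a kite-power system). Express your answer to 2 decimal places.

First find α: α = ln(V₂/V₁)/ln(z₂/z₁) = ln(10.6/8.6)/ln(120.0/44.0) = 0.20909/1.00330 = 0.2084
Extrapolate from 120.0 ft to 910.0 ft: V₃ = 10.6 × (910.0/120.0)^0.2084 = 10.6 × 1.5253 = 16.1686 m/s

16.17 m/s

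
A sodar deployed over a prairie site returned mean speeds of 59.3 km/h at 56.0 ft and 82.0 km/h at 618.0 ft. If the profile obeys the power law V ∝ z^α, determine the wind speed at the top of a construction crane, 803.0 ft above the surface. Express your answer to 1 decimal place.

First find α: α = ln(V₂/V₁)/ln(z₂/z₁) = ln(82.0/59.3)/ln(618.0/56.0) = 0.32411/2.40114 = 0.1350
Extrapolate from 618.0 ft to 803.0 ft: V₃ = 82.0 × (803.0/618.0)^0.1350 = 82.0 × 1.0360 = 84.9503 km/h

85.0 km/h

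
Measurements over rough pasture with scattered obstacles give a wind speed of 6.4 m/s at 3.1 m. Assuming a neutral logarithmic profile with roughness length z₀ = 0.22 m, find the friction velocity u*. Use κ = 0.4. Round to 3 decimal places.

Log law: V(z) = (u*/κ) · ln(z/z₀) ⇒ u* = κ · V / ln(z/z₀)
u* = 0.4 × 6.4 / ln(3.1/0.22) = 0.4 × 6.4 / 2.6455
   = 2.5600 / 2.6455 = 0.9677 m/s

u* ≈ 0.968 m/s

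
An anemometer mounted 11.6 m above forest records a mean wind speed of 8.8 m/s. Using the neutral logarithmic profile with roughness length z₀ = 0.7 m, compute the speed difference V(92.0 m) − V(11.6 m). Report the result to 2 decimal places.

6.49 m/s

Log law: V₂ = V₁ · ln(z₂/z₀)/ln(z₁/z₀) = 8.8 × 4.8785/2.8077 = 15.2904 m/s
ΔV = 15.2904 − 8.8 = 6.4904 m/s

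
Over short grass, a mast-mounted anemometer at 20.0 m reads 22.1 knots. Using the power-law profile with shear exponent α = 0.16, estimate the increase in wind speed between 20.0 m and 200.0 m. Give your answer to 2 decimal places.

Power law: V₂ = V₁ · (z₂/z₁)^α = 22.1 × (10.0000)^0.16 = 31.9442 knots
ΔV = 31.9442 − 22.1 = 9.8442 knots

9.84 knots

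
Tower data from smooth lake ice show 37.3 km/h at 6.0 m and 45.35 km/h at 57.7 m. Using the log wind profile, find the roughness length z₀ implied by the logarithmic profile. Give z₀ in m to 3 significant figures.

Log law: V(z) ∝ ln(z/z₀). With r = V₁/V₂ = 37.3/45.35 = 0.82249,
r · ln(z₂/z₀) = ln(z₁/z₀) ⇒ ln z₀ = (ln z₁ − r·ln z₂)/(1 − r)
ln z₀ = (1.79176 − 0.82249×4.05526) / 0.17751 = -8.6962
z₀ = exp(-8.6962) = 0.0001672 m

z₀ ≈ 0.000167 m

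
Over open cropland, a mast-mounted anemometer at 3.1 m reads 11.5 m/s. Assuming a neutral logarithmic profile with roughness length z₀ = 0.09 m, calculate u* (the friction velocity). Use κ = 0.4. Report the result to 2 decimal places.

Log law: V(z) = (u*/κ) · ln(z/z₀) ⇒ u* = κ · V / ln(z/z₀)
u* = 0.4 × 11.5 / ln(3.1/0.09) = 0.4 × 11.5 / 3.5393
   = 4.6000 / 3.5393 = 1.2997 m/s

u* ≈ 1.30 m/s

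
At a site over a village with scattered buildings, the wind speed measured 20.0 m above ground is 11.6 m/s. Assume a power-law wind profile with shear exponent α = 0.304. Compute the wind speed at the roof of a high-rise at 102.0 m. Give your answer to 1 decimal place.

Power-law profile: V₂ = V₁ · (z₂/z₁)^α
V₂ = 11.6 × (102.0/20.0)^0.304 = 11.6 × (5.1000)^0.304
    = 11.6 × 1.6410 = 19.0353 m/s

19.0 m/s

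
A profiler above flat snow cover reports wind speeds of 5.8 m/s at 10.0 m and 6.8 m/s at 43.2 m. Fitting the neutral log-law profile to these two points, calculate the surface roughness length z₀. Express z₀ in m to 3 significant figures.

Log law: V(z) ∝ ln(z/z₀). With r = V₁/V₂ = 5.8/6.8 = 0.85294,
r · ln(z₂/z₀) = ln(z₁/z₀) ⇒ ln z₀ = (ln z₁ − r·ln z₂)/(1 − r)
ln z₀ = (2.30259 − 0.85294×3.76584) / 0.14706 = -6.1843
z₀ = exp(-6.1843) = 0.002062 m

z₀ ≈ 0.00206 m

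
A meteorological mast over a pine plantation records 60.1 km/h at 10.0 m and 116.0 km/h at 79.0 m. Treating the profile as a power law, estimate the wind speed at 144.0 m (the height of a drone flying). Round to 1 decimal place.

First find α: α = ln(V₂/V₁)/ln(z₂/z₁) = ln(116.0/60.1)/ln(79.0/10.0) = 0.65758/2.06686 = 0.3182
Extrapolate from 79.0 m to 144.0 m: V₃ = 116.0 × (144.0/79.0)^0.3182 = 116.0 × 1.2105 = 140.4145 km/h

140.4 km/h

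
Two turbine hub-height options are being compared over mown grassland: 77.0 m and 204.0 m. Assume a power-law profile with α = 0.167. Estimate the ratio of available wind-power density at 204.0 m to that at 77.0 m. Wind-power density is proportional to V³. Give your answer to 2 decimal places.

1.63

Speed ratio: V_B/V_A = (z_B/z_A)^α = (204.0/77.0)^0.167 = (2.6494)^0.167 = 1.17670
Power-density ratio: P_B/P_A = (V_B/V_A)³ = (1.17670)³ = 1.62927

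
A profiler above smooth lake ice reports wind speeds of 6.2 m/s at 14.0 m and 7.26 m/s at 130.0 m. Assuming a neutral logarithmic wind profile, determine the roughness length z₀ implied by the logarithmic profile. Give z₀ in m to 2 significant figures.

z₀ ≈ 0.000031 m

Log law: V(z) ∝ ln(z/z₀). With r = V₁/V₂ = 6.2/7.26 = 0.85399,
r · ln(z₂/z₀) = ln(z₁/z₀) ⇒ ln z₀ = (ln z₁ − r·ln z₂)/(1 − r)
ln z₀ = (2.63906 − 0.85399×4.86753) / 0.14601 = -10.3954
z₀ = exp(-10.3954) = 0.00003057 m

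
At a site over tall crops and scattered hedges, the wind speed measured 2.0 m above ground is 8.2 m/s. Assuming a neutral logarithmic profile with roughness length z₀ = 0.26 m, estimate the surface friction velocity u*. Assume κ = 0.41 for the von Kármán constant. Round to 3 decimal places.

Log law: V(z) = (u*/κ) · ln(z/z₀) ⇒ u* = κ · V / ln(z/z₀)
u* = 0.41 × 8.2 / ln(2.0/0.26) = 0.41 × 8.2 / 2.0402
   = 3.3620 / 2.0402 = 1.6479 m/s

u* ≈ 1.648 m/s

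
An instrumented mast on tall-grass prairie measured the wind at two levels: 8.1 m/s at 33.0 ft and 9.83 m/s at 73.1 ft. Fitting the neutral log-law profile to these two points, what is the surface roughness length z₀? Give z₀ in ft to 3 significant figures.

z₀ ≈ 0.797 ft

Log law: V(z) ∝ ln(z/z₀). With r = V₁/V₂ = 8.1/9.83 = 0.82401,
r · ln(z₂/z₀) = ln(z₁/z₀) ⇒ ln z₀ = (ln z₁ − r·ln z₂)/(1 − r)
ln z₀ = (3.49651 − 0.82401×4.29183) / 0.17599 = -0.2272
z₀ = exp(-0.2272) = 0.7967 ft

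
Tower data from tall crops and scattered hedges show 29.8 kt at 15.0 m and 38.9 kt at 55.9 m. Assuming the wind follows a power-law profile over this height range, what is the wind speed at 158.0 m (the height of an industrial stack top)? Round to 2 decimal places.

First find α: α = ln(V₂/V₁)/ln(z₂/z₁) = ln(38.9/29.8)/ln(55.9/15.0) = 0.26649/1.31551 = 0.2026
Extrapolate from 55.9 m to 158.0 m: V₃ = 38.9 × (158.0/55.9)^0.2026 = 38.9 × 1.2343 = 48.0130 kt

48.01 kt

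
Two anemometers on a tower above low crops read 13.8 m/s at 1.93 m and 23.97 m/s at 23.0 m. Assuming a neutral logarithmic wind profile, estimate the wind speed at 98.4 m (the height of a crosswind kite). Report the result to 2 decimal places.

Log law: V ∝ ln(z/z₀). From the pair, with r = V₁/V₂ = 0.57572,
ln z₀ = (ln z₁ − r·ln z₂)/(1 − r) = (0.6575 − 0.57572×3.1355)/0.42428 = -2.7049 → z₀ = 0.06688 m
V₃ = V₁ · ln(z₃/z₀)/ln(z₁/z₀) = 13.8 × 7.2940/3.3624 = 29.9356 m/s

29.94 m/s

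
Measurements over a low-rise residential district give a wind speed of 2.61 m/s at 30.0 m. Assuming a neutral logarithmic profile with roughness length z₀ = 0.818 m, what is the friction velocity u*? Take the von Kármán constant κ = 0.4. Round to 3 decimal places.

u* ≈ 0.290 m/s

Log law: V(z) = (u*/κ) · ln(z/z₀) ⇒ u* = κ · V / ln(z/z₀)
u* = 0.4 × 2.61 / ln(30.0/0.818) = 0.4 × 2.61 / 3.6021
   = 1.0440 / 3.6021 = 0.2898 m/s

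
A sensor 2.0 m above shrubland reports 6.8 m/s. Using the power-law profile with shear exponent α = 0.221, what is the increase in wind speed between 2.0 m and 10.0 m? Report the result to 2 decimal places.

2.90 m/s

Power law: V₂ = V₁ · (z₂/z₁)^α = 6.8 × (5.0000)^0.221 = 9.7047 m/s
ΔV = 9.7047 − 6.8 = 2.9047 m/s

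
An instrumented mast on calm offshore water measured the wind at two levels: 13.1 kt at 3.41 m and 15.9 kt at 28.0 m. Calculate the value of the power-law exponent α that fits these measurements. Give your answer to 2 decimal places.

α ≈ 0.09

Power law: V₂/V₁ = (z₂/z₁)^α ⇒ α = ln(V₂/V₁) / ln(z₂/z₁)
α = ln(15.9/13.1) / ln(28.0/3.41) = ln(1.2137) / ln(8.2111)
  = 0.19371 / 2.10549 = 0.09200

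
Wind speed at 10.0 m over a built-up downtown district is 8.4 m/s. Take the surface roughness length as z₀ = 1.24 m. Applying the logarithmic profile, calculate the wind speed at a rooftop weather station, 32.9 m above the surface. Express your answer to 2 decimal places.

Log law: V(z) ∝ ln(z/z₀), so V₂/V₁ = ln(z₂/z₀) / ln(z₁/z₀).
ln(32.9/1.24) = 3.2784, ln(10.0/1.24) = 2.0875
V₂ = 8.4 × 3.2784/2.0875 = 8.4 × 1.5705 = 13.1921 m/s

13.19 m/s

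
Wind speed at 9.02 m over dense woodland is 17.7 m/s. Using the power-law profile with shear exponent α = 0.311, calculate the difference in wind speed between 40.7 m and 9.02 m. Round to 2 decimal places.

Power law: V₂ = V₁ · (z₂/z₁)^α = 17.7 × (4.5122)^0.311 = 28.2806 m/s
ΔV = 28.2806 − 17.7 = 10.5806 m/s

10.58 m/s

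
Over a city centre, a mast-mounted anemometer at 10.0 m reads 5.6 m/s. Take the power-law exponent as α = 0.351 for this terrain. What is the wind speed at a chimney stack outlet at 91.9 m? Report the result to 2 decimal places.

12.20 m/s

Power-law profile: V₂ = V₁ · (z₂/z₁)^α
V₂ = 5.6 × (91.9/10.0)^0.351 = 5.6 × (9.1900)^0.351
    = 5.6 × 2.1783 = 12.1987 m/s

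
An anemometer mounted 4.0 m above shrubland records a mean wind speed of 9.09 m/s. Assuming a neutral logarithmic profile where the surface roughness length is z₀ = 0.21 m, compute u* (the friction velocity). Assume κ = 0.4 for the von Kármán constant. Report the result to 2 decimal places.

u* ≈ 1.23 m/s

Log law: V(z) = (u*/κ) · ln(z/z₀) ⇒ u* = κ · V / ln(z/z₀)
u* = 0.4 × 9.09 / ln(4.0/0.21) = 0.4 × 9.09 / 2.9469
   = 3.6360 / 2.9469 = 1.2338 m/s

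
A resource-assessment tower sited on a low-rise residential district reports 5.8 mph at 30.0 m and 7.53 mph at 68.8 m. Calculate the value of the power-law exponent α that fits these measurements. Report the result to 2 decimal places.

α ≈ 0.31

Power law: V₂/V₁ = (z₂/z₁)^α ⇒ α = ln(V₂/V₁) / ln(z₂/z₁)
α = ln(7.53/5.8) / ln(68.8/30.0) = ln(1.2983) / ln(2.2933)
  = 0.26104 / 0.83001 = 0.31450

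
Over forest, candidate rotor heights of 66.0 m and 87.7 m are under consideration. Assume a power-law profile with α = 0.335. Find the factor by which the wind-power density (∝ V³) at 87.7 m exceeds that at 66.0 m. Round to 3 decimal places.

1.331

Speed ratio: V_B/V_A = (z_B/z_A)^α = (87.7/66.0)^0.335 = (1.3288)^0.335 = 1.09991
Power-density ratio: P_B/P_A = (V_B/V_A)³ = (1.09991)³ = 1.33068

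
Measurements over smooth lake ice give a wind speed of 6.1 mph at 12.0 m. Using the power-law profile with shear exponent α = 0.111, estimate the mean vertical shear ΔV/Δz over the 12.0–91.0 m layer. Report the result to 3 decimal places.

0.019 mph/m

Power law: V₂ = V₁ · (z₂/z₁)^α = 6.1 × (7.5833)^0.111 = 7.6383 mph
ΔV/Δz = (7.6383 − 6.1)/(91.0 − 12.0) = 1.5383/79.0000 = 0.01947 mph/m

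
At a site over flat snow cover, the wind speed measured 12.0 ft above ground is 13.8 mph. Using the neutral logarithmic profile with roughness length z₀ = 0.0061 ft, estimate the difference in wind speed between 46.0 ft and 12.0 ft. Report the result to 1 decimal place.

Log law: V₂ = V₁ · ln(z₂/z₀)/ln(z₁/z₀) = 13.8 × 8.9281/7.5844 = 16.2450 mph
ΔV = 16.2450 − 13.8 = 2.4450 mph

2.4 mph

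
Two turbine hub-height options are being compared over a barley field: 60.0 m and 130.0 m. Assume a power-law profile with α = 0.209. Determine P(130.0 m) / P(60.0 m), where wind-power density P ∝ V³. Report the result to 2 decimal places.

Speed ratio: V_B/V_A = (z_B/z_A)^α = (130.0/60.0)^0.209 = (2.1667)^0.209 = 1.17539
Power-density ratio: P_B/P_A = (V_B/V_A)³ = (1.17539)³ = 1.62383

1.62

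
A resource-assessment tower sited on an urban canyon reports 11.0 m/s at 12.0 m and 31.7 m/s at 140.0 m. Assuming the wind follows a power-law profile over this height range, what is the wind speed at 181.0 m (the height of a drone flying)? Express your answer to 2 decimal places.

35.41 m/s

First find α: α = ln(V₂/V₁)/ln(z₂/z₁) = ln(31.7/11.0)/ln(140.0/12.0) = 1.05842/2.45674 = 0.4308
Extrapolate from 140.0 m to 181.0 m: V₃ = 31.7 × (181.0/140.0)^0.4308 = 31.7 × 1.1170 = 35.4093 m/s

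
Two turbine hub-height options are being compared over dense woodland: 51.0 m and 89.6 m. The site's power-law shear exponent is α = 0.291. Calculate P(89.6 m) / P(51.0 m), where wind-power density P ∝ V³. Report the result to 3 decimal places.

1.636

Speed ratio: V_B/V_A = (z_B/z_A)^α = (89.6/51.0)^0.291 = (1.7569)^0.291 = 1.17820
Power-density ratio: P_B/P_A = (V_B/V_A)³ = (1.17820)³ = 1.63552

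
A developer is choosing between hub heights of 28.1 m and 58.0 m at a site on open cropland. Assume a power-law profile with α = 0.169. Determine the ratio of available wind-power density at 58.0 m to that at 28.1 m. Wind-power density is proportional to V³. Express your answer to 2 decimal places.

1.44

Speed ratio: V_B/V_A = (z_B/z_A)^α = (58.0/28.1)^0.169 = (2.0641)^0.169 = 1.13028
Power-density ratio: P_B/P_A = (V_B/V_A)³ = (1.13028)³ = 1.44399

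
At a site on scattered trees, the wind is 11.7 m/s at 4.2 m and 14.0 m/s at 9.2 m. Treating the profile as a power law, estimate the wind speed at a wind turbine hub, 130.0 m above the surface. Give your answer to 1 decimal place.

25.7 m/s

First find α: α = ln(V₂/V₁)/ln(z₂/z₁) = ln(14.0/11.7)/ln(9.2/4.2) = 0.17947/0.78412 = 0.2289
Extrapolate from 9.2 m to 130.0 m: V₃ = 14.0 × (130.0/9.2)^0.2289 = 14.0 × 1.8334 = 25.6670 m/s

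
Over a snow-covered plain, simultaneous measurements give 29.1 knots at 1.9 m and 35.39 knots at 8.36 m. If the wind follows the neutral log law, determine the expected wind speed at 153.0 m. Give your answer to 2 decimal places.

47.73 knots

Log law: V ∝ ln(z/z₀). From the pair, with r = V₁/V₂ = 0.82227,
ln z₀ = (ln z₁ − r·ln z₂)/(1 − r) = (0.6419 − 0.82227×2.1235)/0.17773 = -6.2126 → z₀ = 0.002004 m
V₃ = V₁ · ln(z₃/z₀)/ln(z₁/z₀) = 29.1 × 11.2431/6.8545 = 47.7313 knots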